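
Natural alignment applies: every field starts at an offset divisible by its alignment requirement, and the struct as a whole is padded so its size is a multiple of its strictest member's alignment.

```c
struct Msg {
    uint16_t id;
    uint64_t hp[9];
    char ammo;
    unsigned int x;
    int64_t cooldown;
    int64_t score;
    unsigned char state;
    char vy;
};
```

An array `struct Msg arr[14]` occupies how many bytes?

id at 0 (size 2, align 2) → ends 2
pad 6 to align 8 for hp
hp at 8 (size 72, align 8) → ends 80
ammo at 80 (size 1, align 1) → ends 81
pad 3 to align 4 for x
x at 84 (size 4, align 4) → ends 88
cooldown at 88 (size 8, align 8) → ends 96
score at 96 (size 8, align 8) → ends 104
state at 104 (size 1, align 1) → ends 105
vy at 105 (size 1, align 1) → ends 106
tail pad 6 to reach multiple of 8
total 112 bytes, alignment 8
array of 14: 14 × 112 = 1568

1568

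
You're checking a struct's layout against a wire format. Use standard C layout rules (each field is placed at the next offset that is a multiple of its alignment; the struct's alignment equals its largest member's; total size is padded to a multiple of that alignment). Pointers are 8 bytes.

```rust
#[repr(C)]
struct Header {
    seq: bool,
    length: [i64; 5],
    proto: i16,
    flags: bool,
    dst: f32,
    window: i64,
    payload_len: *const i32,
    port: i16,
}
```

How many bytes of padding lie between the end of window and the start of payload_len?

@0: seq [1B, align 1] → 1
+7 pad (align 8)
@8: length [40B, align 8] → 48
@48: proto [2B, align 2] → 50
@50: flags [1B, align 1] → 51
+1 pad (align 4)
@52: dst [4B, align 4] → 56
@56: window [8B, align 8] → 64
@64: payload_len [8B, align 8] → 72

0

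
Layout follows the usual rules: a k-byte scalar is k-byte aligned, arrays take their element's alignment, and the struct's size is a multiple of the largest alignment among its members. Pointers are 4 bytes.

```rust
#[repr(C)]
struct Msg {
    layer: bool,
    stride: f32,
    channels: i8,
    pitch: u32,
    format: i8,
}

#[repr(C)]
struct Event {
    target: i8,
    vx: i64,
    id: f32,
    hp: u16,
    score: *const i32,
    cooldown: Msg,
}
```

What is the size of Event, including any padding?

48

Msg: @0: layer [1B, align 1] → 1; +3 pad (align 4); @4: stride [4B, align 4] → 8; @8: channels [1B, align 1] → 9; +3 pad (align 4); @12: pitch [4B, align 4] → 16; @16: format [1B, align 1] → 17; +3 tail pad (align 4); size 20, align 4
@0: target [1B, align 1] → 1
+7 pad (align 8)
@8: vx [8B, align 8] → 16
@16: id [4B, align 4] → 20
@20: hp [2B, align 2] → 22
+2 pad (align 4)
@24: score [4B, align 4] → 28
@28: cooldown [20B, align 4] → 48
size 48, align 8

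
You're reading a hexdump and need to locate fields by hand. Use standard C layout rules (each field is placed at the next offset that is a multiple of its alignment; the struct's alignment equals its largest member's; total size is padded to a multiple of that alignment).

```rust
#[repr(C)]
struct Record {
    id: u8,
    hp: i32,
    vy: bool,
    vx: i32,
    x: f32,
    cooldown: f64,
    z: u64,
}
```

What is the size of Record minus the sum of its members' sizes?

id at 0 (size 1, align 1) → ends 1
pad 3 to align 4 for hp
hp at 4 (size 4, align 4) → ends 8
vy at 8 (size 1, align 1) → ends 9
pad 3 to align 4 for vx
vx at 12 (size 4, align 4) → ends 16
x at 16 (size 4, align 4) → ends 20
pad 4 to align 8 for cooldown
cooldown at 24 (size 8, align 8) → ends 32
z at 32 (size 8, align 8) → ends 40
total 40 bytes, alignment 8
data bytes 30, size 40 → padding 10

10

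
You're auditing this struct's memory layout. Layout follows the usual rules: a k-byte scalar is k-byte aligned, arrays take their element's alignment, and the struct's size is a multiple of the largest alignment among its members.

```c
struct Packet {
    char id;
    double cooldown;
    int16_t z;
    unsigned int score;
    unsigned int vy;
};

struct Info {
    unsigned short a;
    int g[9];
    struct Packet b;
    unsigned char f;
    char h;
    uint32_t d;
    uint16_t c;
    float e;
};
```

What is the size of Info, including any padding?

88 bytes

Packet: id at 0 (size 1, align 1) → ends 1; pad 7 to align 8 for cooldown; cooldown at 8 (size 8, align 8) → ends 16; z at 16 (size 2, align 2) → ends 18; pad 2 to align 4 for score; score at 20 (size 4, align 4) → ends 24; vy at 24 (size 4, align 4) → ends 28; tail pad 4 to reach multiple of 8; total 32 bytes, alignment 8
a at 0 (size 2, align 2) → ends 2
pad 2 to align 4 for g
g at 4 (size 36, align 4) → ends 40
b at 40 (size 32, align 8) → ends 72
f at 72 (size 1, align 1) → ends 73
h at 73 (size 1, align 1) → ends 74
pad 2 to align 4 for d
d at 76 (size 4, align 4) → ends 80
c at 80 (size 2, align 2) → ends 82
pad 2 to align 4 for e
e at 84 (size 4, align 4) → ends 88
total 88 bytes, alignment 8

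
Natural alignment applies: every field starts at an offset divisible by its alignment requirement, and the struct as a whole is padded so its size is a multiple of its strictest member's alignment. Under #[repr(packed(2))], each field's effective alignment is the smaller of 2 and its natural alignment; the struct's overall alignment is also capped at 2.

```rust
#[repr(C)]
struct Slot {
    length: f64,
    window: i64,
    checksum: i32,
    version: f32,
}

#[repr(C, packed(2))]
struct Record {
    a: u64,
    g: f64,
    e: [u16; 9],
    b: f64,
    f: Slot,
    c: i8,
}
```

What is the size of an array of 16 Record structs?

Slot: @0: length [8B, align 8] → 8; @8: window [8B, align 8] → 16; @16: checksum [4B, align 4] → 20; @20: version [4B, align 4] → 24; size 24, align 8
@0: a [8B, align 2] → 8
@8: g [8B, align 2] → 16
@16: e [18B, align 2] → 34
@34: b [8B, align 2] → 42
@42: f [24B, align 2] → 66
@66: c [1B, align 1] → 67
+1 tail pad (align 2)
size 68, align 2
array of 16: 16 × 68 = 1088

1088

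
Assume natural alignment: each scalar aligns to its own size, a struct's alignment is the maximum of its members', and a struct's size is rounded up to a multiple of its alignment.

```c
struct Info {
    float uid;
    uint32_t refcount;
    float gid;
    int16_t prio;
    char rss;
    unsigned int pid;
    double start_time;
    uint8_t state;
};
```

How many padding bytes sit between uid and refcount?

0

@0: uid [4B, align 4] → 4
@4: refcount [4B, align 4] → 8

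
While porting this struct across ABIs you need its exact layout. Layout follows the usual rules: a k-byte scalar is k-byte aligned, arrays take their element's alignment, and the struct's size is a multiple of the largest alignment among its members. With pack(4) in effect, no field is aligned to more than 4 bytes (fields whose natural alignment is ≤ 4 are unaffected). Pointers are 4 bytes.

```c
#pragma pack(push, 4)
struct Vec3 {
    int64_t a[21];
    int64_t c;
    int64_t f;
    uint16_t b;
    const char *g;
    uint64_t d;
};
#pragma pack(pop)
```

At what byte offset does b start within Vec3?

@0: a [168B, align 4] → 168
@168: c [8B, align 4] → 176
@176: f [8B, align 4] → 184
@184: b [2B, align 2] → 186

184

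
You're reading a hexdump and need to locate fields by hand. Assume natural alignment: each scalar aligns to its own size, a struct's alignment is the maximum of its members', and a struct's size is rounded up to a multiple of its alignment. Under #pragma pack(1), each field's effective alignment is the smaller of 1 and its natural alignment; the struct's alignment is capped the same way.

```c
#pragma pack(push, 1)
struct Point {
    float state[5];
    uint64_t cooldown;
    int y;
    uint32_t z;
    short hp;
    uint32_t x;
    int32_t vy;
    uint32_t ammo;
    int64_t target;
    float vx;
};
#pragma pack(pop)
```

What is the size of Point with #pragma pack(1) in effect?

62

@0: state [20B, align 1] → 20
@20: cooldown [8B, align 1] → 28
@28: y [4B, align 1] → 32
@32: z [4B, align 1] → 36
@36: hp [2B, align 1] → 38
@38: x [4B, align 1] → 42
@42: vy [4B, align 1] → 46
@46: ammo [4B, align 1] → 50
@50: target [8B, align 1] → 58
@58: vx [4B, align 1] → 62
size 62, align 1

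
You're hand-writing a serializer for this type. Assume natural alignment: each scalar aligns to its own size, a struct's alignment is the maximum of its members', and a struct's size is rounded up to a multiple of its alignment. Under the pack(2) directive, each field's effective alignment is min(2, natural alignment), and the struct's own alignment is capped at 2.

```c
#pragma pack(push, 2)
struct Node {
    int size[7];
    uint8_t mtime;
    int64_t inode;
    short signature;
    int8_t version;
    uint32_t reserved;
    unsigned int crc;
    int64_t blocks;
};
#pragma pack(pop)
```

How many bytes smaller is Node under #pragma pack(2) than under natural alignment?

natural layout:
  0..28  size  (28B, 4-aligned)
  28..29  mtime  (1B, 1-aligned)
  29..32  -- padding (3B)
  32..40  inode  (8B, 8-aligned)
  40..42  signature  (2B, 2-aligned)
  42..43  version  (1B, 1-aligned)
  43..44  -- padding (1B)
  44..48  reserved  (4B, 4-aligned)
  48..52  crc  (4B, 4-aligned)
  52..56  -- padding (4B)
  56..64  blocks  (8B, 8-aligned)
  sizeof = 64, alignof = 8
packed(2) layout:
  0..28  size  (28B, 2-aligned)
  28..29  mtime  (1B, 1-aligned)
  29..30  -- padding (1B)
  30..38  inode  (8B, 2-aligned)
  38..40  signature  (2B, 2-aligned)
  40..41  version  (1B, 1-aligned)
  41..42  -- padding (1B)
  42..46  reserved  (4B, 2-aligned)
  46..50  crc  (4B, 2-aligned)
  50..58  blocks  (8B, 2-aligned)
  sizeof = 58, alignof = 2
64 − 58 = 6

6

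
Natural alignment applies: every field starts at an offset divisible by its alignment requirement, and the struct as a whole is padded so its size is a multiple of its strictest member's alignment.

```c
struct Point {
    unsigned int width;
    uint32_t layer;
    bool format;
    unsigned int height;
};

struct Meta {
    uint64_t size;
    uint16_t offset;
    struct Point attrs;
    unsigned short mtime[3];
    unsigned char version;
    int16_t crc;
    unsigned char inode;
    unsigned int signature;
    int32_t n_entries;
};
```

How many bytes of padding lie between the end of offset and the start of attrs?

2

Point: 0..4  width  (4B, 4-aligned); 4..8  layer  (4B, 4-aligned); 8..9  format  (1B, 1-aligned); 9..12  -- padding (3B); 12..16  height  (4B, 4-aligned); sizeof = 16, alignof = 4
0..8  size  (8B, 8-aligned)
8..10  offset  (2B, 2-aligned)
10..12  -- padding (2B)
12..28  attrs  (16B, 4-aligned)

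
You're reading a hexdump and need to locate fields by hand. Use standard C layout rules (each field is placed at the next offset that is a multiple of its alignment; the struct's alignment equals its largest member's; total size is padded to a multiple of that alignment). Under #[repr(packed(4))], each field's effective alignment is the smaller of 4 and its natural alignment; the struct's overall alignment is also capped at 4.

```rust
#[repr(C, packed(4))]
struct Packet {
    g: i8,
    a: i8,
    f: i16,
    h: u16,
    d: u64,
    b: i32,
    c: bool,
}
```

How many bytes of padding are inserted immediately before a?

@0: g [1B, align 1] → 1
@1: a [1B, align 1] → 2

0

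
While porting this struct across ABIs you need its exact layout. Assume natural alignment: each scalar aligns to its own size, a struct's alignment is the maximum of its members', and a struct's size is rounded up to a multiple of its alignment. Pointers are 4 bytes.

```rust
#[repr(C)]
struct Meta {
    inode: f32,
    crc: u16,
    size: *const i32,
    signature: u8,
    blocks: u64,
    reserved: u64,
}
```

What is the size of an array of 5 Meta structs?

160

inode at 0 (size 4, align 4) → ends 4
crc at 4 (size 2, align 2) → ends 6
pad 2 to align 4 for size
size at 8 (size 4, align 4) → ends 12
signature at 12 (size 1, align 1) → ends 13
pad 3 to align 8 for blocks
blocks at 16 (size 8, align 8) → ends 24
reserved at 24 (size 8, align 8) → ends 32
total 32 bytes, alignment 8
array of 5: 5 × 32 = 160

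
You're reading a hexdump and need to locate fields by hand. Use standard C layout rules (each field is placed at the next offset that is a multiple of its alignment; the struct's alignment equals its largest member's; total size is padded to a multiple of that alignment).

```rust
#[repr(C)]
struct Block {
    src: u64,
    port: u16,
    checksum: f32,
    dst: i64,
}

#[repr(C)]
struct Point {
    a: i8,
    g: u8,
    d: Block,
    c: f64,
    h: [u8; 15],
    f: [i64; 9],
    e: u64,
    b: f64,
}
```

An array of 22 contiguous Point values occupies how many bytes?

3168

Block: src at 0 (size 8, align 8) → ends 8; port at 8 (size 2, align 2) → ends 10; pad 2 to align 4 for checksum; checksum at 12 (size 4, align 4) → ends 16; dst at 16 (size 8, align 8) → ends 24; total 24 bytes, alignment 8
a at 0 (size 1, align 1) → ends 1
g at 1 (size 1, align 1) → ends 2
pad 6 to align 8 for d
d at 8 (size 24, align 8) → ends 32
c at 32 (size 8, align 8) → ends 40
h at 40 (size 15, align 1) → ends 55
pad 1 to align 8 for f
f at 56 (size 72, align 8) → ends 128
e at 128 (size 8, align 8) → ends 136
b at 136 (size 8, align 8) → ends 144
total 144 bytes, alignment 8
array of 22: 22 × 144 = 3168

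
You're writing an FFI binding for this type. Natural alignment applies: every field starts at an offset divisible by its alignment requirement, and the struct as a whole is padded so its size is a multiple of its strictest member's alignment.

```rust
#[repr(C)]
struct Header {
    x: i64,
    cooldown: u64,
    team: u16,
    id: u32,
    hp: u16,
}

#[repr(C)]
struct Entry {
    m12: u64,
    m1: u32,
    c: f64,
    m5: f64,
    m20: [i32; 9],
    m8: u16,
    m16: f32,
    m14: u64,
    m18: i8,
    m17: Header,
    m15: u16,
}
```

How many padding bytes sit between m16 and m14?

Header: x at 0 (size 8, align 8) → ends 8; cooldown at 8 (size 8, align 8) → ends 16; team at 16 (size 2, align 2) → ends 18; pad 2 to align 4 for id; id at 20 (size 4, align 4) → ends 24; hp at 24 (size 2, align 2) → ends 26; tail pad 6 to reach multiple of 8; total 32 bytes, alignment 8
m12 at 0 (size 8, align 8) → ends 8
m1 at 8 (size 4, align 4) → ends 12
pad 4 to align 8 for c
c at 16 (size 8, align 8) → ends 24
m5 at 24 (size 8, align 8) → ends 32
m20 at 32 (size 36, align 4) → ends 68
m8 at 68 (size 2, align 2) → ends 70
pad 2 to align 4 for m16
m16 at 72 (size 4, align 4) → ends 76
pad 4 to align 8 for m14
m14 at 80 (size 8, align 8) → ends 88

4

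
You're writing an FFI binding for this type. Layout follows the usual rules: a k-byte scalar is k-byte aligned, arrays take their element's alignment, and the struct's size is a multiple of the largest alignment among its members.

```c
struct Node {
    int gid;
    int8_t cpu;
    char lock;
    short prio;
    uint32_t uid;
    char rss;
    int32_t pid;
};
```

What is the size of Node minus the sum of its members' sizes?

0..4  gid  (4B, 4-aligned)
4..5  cpu  (1B, 1-aligned)
5..6  lock  (1B, 1-aligned)
6..8  prio  (2B, 2-aligned)
8..12  uid  (4B, 4-aligned)
12..13  rss  (1B, 1-aligned)
13..16  -- padding (3B)
16..20  pid  (4B, 4-aligned)
sizeof = 20, alignof = 4
data bytes 17, size 20 → padding 3

3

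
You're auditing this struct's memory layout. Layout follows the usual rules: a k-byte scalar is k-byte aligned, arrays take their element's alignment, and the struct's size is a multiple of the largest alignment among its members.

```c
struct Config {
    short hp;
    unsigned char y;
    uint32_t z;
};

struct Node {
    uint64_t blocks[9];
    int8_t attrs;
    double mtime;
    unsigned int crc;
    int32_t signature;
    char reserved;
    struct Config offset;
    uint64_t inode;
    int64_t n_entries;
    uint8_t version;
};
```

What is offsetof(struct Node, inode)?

Config: hp at 0 (size 2, align 2) → ends 2; y at 2 (size 1, align 1) → ends 3; pad 1 to align 4 for z; z at 4 (size 4, align 4) → ends 8; total 8 bytes, alignment 4
blocks at 0 (size 72, align 8) → ends 72
attrs at 72 (size 1, align 1) → ends 73
pad 7 to align 8 for mtime
mtime at 80 (size 8, align 8) → ends 88
crc at 88 (size 4, align 4) → ends 92
signature at 92 (size 4, align 4) → ends 96
reserved at 96 (size 1, align 1) → ends 97
pad 3 to align 4 for offset
offset at 100 (size 8, align 4) → ends 108
pad 4 to align 8 for inode
inode at 112 (size 8, align 8) → ends 120

112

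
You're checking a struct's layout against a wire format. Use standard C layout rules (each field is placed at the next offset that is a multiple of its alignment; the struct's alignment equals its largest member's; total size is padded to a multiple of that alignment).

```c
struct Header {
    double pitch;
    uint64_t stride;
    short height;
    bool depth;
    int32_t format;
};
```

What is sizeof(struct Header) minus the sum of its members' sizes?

0..8  pitch  (8B, 8-aligned)
8..16  stride  (8B, 8-aligned)
16..18  height  (2B, 2-aligned)
18..19  depth  (1B, 1-aligned)
19..20  -- padding (1B)
20..24  format  (4B, 4-aligned)
sizeof = 24, alignof = 8
data bytes 23, size 24 → padding 1

1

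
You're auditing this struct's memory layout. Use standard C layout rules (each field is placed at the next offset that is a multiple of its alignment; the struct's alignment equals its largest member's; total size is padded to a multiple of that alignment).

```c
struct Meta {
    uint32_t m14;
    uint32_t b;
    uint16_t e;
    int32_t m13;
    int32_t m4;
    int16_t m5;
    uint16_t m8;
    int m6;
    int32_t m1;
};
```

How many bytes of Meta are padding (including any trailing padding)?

0..4  m14  (4B, 4-aligned)
4..8  b  (4B, 4-aligned)
8..10  e  (2B, 2-aligned)
10..12  -- padding (2B)
12..16  m13  (4B, 4-aligned)
16..20  m4  (4B, 4-aligned)
20..22  m5  (2B, 2-aligned)
22..24  m8  (2B, 2-aligned)
24..28  m6  (4B, 4-aligned)
28..32  m1  (4B, 4-aligned)
sizeof = 32, alignof = 4
data bytes 30, size 32 → padding 2

2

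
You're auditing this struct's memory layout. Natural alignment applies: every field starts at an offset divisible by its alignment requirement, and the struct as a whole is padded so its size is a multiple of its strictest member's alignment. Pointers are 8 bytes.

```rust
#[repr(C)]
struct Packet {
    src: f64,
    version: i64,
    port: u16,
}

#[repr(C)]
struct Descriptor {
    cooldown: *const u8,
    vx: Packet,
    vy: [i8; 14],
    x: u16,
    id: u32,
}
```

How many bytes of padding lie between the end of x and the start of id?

0

Packet: src at 0 (size 8, align 8) → ends 8; version at 8 (size 8, align 8) → ends 16; port at 16 (size 2, align 2) → ends 18; tail pad 6 to reach multiple of 8; total 24 bytes, alignment 8
cooldown at 0 (size 8, align 8) → ends 8
vx at 8 (size 24, align 8) → ends 32
vy at 32 (size 14, align 1) → ends 46
x at 46 (size 2, align 2) → ends 48
id at 48 (size 4, align 4) → ends 52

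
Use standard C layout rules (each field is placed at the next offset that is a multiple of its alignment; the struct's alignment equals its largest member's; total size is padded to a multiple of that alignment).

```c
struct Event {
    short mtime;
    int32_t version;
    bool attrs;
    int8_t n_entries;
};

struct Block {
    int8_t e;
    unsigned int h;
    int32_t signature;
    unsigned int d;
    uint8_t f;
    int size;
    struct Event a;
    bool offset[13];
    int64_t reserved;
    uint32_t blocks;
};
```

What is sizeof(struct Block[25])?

1800

Event: 0..2  mtime  (2B, 2-aligned); 2..4  -- padding (2B); 4..8  version  (4B, 4-aligned); 8..9  attrs  (1B, 1-aligned); 9..10  n_entries  (1B, 1-aligned); 10..12  -- tail padding (2B); sizeof = 12, alignof = 4
0..1  e  (1B, 1-aligned)
1..4  -- padding (3B)
4..8  h  (4B, 4-aligned)
8..12  signature  (4B, 4-aligned)
12..16  d  (4B, 4-aligned)
16..17  f  (1B, 1-aligned)
17..20  -- padding (3B)
20..24  size  (4B, 4-aligned)
24..36  a  (12B, 4-aligned)
36..49  offset  (13B, 1-aligned)
49..56  -- padding (7B)
56..64  reserved  (8B, 8-aligned)
64..68  blocks  (4B, 4-aligned)
68..72  -- tail padding (4B)
sizeof = 72, alignof = 8
array of 25: 25 × 72 = 1800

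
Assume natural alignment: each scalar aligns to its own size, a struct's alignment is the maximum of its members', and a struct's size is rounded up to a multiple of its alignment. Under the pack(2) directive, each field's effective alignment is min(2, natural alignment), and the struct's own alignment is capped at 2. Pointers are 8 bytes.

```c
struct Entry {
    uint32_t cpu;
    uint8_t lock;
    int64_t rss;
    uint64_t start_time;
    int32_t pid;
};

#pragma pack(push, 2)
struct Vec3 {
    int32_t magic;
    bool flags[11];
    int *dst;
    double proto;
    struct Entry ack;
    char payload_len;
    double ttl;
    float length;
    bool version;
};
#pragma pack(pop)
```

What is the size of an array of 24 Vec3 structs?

1920

Entry: 0..4  cpu  (4B, 4-aligned); 4..5  lock  (1B, 1-aligned); 5..8  -- padding (3B); 8..16  rss  (8B, 8-aligned); 16..24  start_time  (8B, 8-aligned); 24..28  pid  (4B, 4-aligned); 28..32  -- tail padding (4B); sizeof = 32, alignof = 8
0..4  magic  (4B, 2-aligned)
4..15  flags  (11B, 1-aligned)
15..16  -- padding (1B)
16..24  dst  (8B, 2-aligned)
24..32  proto  (8B, 2-aligned)
32..64  ack  (32B, 2-aligned)
64..65  payload_len  (1B, 1-aligned)
65..66  -- padding (1B)
66..74  ttl  (8B, 2-aligned)
74..78  length  (4B, 2-aligned)
78..79  version  (1B, 1-aligned)
79..80  -- tail padding (1B)
sizeof = 80, alignof = 2
array of 24: 24 × 80 = 1920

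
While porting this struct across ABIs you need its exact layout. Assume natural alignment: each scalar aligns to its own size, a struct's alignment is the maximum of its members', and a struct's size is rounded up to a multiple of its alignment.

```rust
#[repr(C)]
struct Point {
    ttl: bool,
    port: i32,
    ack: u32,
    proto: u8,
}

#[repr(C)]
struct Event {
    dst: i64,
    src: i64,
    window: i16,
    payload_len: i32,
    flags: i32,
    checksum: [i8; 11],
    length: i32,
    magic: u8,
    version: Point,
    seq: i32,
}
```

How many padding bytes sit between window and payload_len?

2

Point: @0: ttl [1B, align 1] → 1; +3 pad (align 4); @4: port [4B, align 4] → 8; @8: ack [4B, align 4] → 12; @12: proto [1B, align 1] → 13; +3 tail pad (align 4); size 16, align 4
@0: dst [8B, align 8] → 8
@8: src [8B, align 8] → 16
@16: window [2B, align 2] → 18
+2 pad (align 4)
@20: payload_len [4B, align 4] → 24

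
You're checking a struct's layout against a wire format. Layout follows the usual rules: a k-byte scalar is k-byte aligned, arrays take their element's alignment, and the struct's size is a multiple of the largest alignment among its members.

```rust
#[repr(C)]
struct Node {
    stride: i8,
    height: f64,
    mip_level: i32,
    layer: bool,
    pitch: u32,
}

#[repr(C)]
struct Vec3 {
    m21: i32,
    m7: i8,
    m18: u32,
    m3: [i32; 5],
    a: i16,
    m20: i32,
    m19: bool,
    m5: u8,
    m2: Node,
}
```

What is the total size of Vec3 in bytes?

Node: @0: stride [1B, align 1] → 1; +7 pad (align 8); @8: height [8B, align 8] → 16; @16: mip_level [4B, align 4] → 20; @20: layer [1B, align 1] → 21; +3 pad (align 4); @24: pitch [4B, align 4] → 28; +4 tail pad (align 8); size 32, align 8
@0: m21 [4B, align 4] → 4
@4: m7 [1B, align 1] → 5
+3 pad (align 4)
@8: m18 [4B, align 4] → 12
@12: m3 [20B, align 4] → 32
@32: a [2B, align 2] → 34
+2 pad (align 4)
@36: m20 [4B, align 4] → 40
@40: m19 [1B, align 1] → 41
@41: m5 [1B, align 1] → 42
+6 pad (align 8)
@48: m2 [32B, align 8] → 80
size 80, align 8

80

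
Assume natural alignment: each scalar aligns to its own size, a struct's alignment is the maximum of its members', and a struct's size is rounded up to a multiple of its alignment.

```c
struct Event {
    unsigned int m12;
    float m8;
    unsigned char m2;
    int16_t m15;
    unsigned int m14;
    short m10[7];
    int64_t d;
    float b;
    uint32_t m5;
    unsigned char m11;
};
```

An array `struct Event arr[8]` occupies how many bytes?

448

0..4  m12  (4B, 4-aligned)
4..8  m8  (4B, 4-aligned)
8..9  m2  (1B, 1-aligned)
9..10  -- padding (1B)
10..12  m15  (2B, 2-aligned)
12..16  m14  (4B, 4-aligned)
16..30  m10  (14B, 2-aligned)
30..32  -- padding (2B)
32..40  d  (8B, 8-aligned)
40..44  b  (4B, 4-aligned)
44..48  m5  (4B, 4-aligned)
48..49  m11  (1B, 1-aligned)
49..56  -- tail padding (7B)
sizeof = 56, alignof = 8
array of 8: 8 × 56 = 448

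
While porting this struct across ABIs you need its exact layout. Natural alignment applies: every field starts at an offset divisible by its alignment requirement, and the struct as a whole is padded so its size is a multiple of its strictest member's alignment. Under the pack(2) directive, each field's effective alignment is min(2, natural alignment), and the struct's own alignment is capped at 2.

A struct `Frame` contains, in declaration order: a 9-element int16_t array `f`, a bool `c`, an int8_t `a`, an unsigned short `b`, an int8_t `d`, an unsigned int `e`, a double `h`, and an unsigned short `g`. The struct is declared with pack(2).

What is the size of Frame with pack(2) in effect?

38

0..18  f  (18B, 2-aligned)
18..19  c  (1B, 1-aligned)
19..20  a  (1B, 1-aligned)
20..22  b  (2B, 2-aligned)
22..23  d  (1B, 1-aligned)
23..24  -- padding (1B)
24..28  e  (4B, 2-aligned)
28..36  h  (8B, 2-aligned)
36..38  g  (2B, 2-aligned)
sizeof = 38, alignof = 2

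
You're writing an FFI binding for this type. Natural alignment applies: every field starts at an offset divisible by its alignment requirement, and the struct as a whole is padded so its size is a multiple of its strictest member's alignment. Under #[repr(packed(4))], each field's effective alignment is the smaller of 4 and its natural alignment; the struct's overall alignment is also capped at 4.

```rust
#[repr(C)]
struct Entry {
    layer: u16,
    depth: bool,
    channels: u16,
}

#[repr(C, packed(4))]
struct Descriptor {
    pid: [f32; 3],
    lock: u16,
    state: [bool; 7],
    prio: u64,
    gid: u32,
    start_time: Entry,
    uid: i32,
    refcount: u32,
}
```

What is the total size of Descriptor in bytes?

52

Entry: @0: layer [2B, align 2] → 2; @2: depth [1B, align 1] → 3; +1 pad (align 2); @4: channels [2B, align 2] → 6; size 6, align 2
@0: pid [12B, align 4] → 12
@12: lock [2B, align 2] → 14
@14: state [7B, align 1] → 21
+3 pad (align 4)
@24: prio [8B, align 4] → 32
@32: gid [4B, align 4] → 36
@36: start_time [6B, align 2] → 42
+2 pad (align 4)
@44: uid [4B, align 4] → 48
@48: refcount [4B, align 4] → 52
size 52, align 4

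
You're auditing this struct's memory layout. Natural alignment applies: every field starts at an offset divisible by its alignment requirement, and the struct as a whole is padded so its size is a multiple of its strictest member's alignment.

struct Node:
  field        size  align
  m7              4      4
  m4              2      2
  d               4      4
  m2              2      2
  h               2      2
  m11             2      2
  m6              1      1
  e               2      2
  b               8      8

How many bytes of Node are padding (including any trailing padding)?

@0: m7 [4B, align 4] → 4
@4: m4 [2B, align 2] → 6
+2 pad (align 4)
@8: d [4B, align 4] → 12
@12: m2 [2B, align 2] → 14
@14: h [2B, align 2] → 16
@16: m11 [2B, align 2] → 18
@18: m6 [1B, align 1] → 19
+1 pad (align 2)
@20: e [2B, align 2] → 22
+2 pad (align 8)
@24: b [8B, align 8] → 32
size 32, align 8
data bytes 27, size 32 → padding 5

5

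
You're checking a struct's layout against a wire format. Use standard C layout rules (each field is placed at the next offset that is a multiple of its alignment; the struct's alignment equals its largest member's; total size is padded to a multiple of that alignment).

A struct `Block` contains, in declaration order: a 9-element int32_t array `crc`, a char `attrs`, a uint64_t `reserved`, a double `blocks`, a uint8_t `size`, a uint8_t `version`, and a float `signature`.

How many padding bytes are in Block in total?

5

crc at 0 (size 36, align 4) → ends 36
attrs at 36 (size 1, align 1) → ends 37
pad 3 to align 8 for reserved
reserved at 40 (size 8, align 8) → ends 48
blocks at 48 (size 8, align 8) → ends 56
size at 56 (size 1, align 1) → ends 57
version at 57 (size 1, align 1) → ends 58
pad 2 to align 4 for signature
signature at 60 (size 4, align 4) → ends 64
total 64 bytes, alignment 8
data bytes 59, size 64 → padding 5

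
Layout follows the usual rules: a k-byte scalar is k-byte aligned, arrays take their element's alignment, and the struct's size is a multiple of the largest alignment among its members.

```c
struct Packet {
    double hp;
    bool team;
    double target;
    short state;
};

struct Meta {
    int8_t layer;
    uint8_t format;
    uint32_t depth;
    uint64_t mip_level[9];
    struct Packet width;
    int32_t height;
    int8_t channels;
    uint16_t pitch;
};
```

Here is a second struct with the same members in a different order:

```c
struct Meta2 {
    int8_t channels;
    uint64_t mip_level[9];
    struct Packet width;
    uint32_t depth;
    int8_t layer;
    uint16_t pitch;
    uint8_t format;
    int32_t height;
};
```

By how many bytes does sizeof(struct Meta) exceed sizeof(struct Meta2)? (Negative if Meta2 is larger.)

-8

Packet: @0: hp [8B, align 8] → 8; @8: team [1B, align 1] → 9; +7 pad (align 8); @16: target [8B, align 8] → 24; @24: state [2B, align 2] → 26; +6 tail pad (align 8); size 32, align 8
@0: layer [1B, align 1] → 1
@1: format [1B, align 1] → 2
+2 pad (align 4)
@4: depth [4B, align 4] → 8
@8: mip_level [72B, align 8] → 80
@80: width [32B, align 8] → 112
@112: height [4B, align 4] → 116
@116: channels [1B, align 1] → 117
+1 pad (align 2)
@118: pitch [2B, align 2] → 120
size 120, align 8
— Meta2 —
@0: channels [1B, align 1] → 1
+7 pad (align 8)
@8: mip_level [72B, align 8] → 80
@80: width [32B, align 8] → 112
@112: depth [4B, align 4] → 116
@116: layer [1B, align 1] → 117
+1 pad (align 2)
@118: pitch [2B, align 2] → 120
@120: format [1B, align 1] → 121
+3 pad (align 4)
@124: height [4B, align 4] → 128
size 128, align 8
120 − 128 = -8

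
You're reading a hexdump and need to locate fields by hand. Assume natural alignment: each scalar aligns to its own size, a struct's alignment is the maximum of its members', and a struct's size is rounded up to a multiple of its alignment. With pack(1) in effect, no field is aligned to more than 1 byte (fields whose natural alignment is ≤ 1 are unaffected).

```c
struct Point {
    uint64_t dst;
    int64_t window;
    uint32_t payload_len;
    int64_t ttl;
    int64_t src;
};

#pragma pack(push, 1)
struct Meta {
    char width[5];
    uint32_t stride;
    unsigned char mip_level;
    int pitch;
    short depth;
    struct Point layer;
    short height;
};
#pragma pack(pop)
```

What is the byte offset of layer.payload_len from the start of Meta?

Point: 0..8  dst  (8B, 8-aligned); 8..16  window  (8B, 8-aligned); 16..20  payload_len  (4B, 4-aligned); 20..24  -- padding (4B); 24..32  ttl  (8B, 8-aligned); 32..40  src  (8B, 8-aligned); sizeof = 40, alignof = 8
0..5  width  (5B, 1-aligned)
5..9  stride  (4B, 1-aligned)
9..10  mip_level  (1B, 1-aligned)
10..14  pitch  (4B, 1-aligned)
14..16  depth  (2B, 1-aligned)
16..56  layer  (40B, 1-aligned)
within Point: payload_len at 16
16 + 16 = 32

32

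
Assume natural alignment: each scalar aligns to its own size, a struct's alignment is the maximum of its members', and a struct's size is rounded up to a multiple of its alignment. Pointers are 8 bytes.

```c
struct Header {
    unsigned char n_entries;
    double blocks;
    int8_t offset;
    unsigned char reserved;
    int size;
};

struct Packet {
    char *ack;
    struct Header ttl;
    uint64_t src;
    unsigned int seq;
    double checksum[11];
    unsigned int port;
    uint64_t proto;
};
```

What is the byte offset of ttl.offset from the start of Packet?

24

Header: n_entries at 0 (size 1, align 1) → ends 1; pad 7 to align 8 for blocks; blocks at 8 (size 8, align 8) → ends 16; offset at 16 (size 1, align 1) → ends 17; reserved at 17 (size 1, align 1) → ends 18; pad 2 to align 4 for size; size at 20 (size 4, align 4) → ends 24; total 24 bytes, alignment 8
ack at 0 (size 8, align 8) → ends 8
ttl at 8 (size 24, align 8) → ends 32
within Header: offset at 16
8 + 16 = 24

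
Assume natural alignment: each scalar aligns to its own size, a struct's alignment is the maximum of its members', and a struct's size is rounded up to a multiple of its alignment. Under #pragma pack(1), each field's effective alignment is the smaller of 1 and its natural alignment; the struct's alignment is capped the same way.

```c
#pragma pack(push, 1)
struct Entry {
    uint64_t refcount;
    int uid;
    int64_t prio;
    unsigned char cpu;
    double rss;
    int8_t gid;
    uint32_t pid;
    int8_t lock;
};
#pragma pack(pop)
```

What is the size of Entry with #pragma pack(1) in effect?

35

0..8  refcount  (8B, 1-aligned)
8..12  uid  (4B, 1-aligned)
12..20  prio  (8B, 1-aligned)
20..21  cpu  (1B, 1-aligned)
21..29  rss  (8B, 1-aligned)
29..30  gid  (1B, 1-aligned)
30..34  pid  (4B, 1-aligned)
34..35  lock  (1B, 1-aligned)
sizeof = 35, alignof = 1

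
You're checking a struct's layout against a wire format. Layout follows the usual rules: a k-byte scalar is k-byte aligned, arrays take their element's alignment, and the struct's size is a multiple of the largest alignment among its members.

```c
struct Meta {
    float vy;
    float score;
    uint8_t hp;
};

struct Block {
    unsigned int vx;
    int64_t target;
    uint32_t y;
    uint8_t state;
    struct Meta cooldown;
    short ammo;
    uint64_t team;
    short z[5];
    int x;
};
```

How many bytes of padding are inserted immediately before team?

2

Meta: @0: vy [4B, align 4] → 4; @4: score [4B, align 4] → 8; @8: hp [1B, align 1] → 9; +3 tail pad (align 4); size 12, align 4
@0: vx [4B, align 4] → 4
+4 pad (align 8)
@8: target [8B, align 8] → 16
@16: y [4B, align 4] → 20
@20: state [1B, align 1] → 21
+3 pad (align 4)
@24: cooldown [12B, align 4] → 36
@36: ammo [2B, align 2] → 38
+2 pad (align 8)
@40: team [8B, align 8] → 48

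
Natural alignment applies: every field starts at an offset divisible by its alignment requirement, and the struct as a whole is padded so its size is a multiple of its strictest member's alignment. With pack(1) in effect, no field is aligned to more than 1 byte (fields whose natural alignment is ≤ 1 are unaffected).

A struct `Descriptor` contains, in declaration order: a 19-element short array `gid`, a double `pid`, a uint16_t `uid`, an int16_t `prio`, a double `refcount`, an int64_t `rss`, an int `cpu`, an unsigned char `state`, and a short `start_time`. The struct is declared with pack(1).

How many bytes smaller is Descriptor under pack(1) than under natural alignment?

7

natural layout:
  0..38  gid  (38B, 2-aligned)
  38..40  -- padding (2B)
  40..48  pid  (8B, 8-aligned)
  48..50  uid  (2B, 2-aligned)
  50..52  prio  (2B, 2-aligned)
  52..56  -- padding (4B)
  56..64  refcount  (8B, 8-aligned)
  64..72  rss  (8B, 8-aligned)
  72..76  cpu  (4B, 4-aligned)
  76..77  state  (1B, 1-aligned)
  77..78  -- padding (1B)
  78..80  start_time  (2B, 2-aligned)
  sizeof = 80, alignof = 8
packed(1) layout:
  0..38  gid  (38B, 1-aligned)
  38..46  pid  (8B, 1-aligned)
  46..48  uid  (2B, 1-aligned)
  48..50  prio  (2B, 1-aligned)
  50..58  refcount  (8B, 1-aligned)
  58..66  rss  (8B, 1-aligned)
  66..70  cpu  (4B, 1-aligned)
  70..71  state  (1B, 1-aligned)
  71..73  start_time  (2B, 1-aligned)
  sizeof = 73, alignof = 1
80 − 73 = 7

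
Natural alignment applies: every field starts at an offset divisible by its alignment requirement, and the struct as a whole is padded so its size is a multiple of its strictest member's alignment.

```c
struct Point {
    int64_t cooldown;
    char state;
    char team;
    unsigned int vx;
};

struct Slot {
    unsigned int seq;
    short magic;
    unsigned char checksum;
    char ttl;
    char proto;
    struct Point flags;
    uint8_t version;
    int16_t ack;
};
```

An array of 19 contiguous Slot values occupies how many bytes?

760

Point: @0: cooldown [8B, align 8] → 8; @8: state [1B, align 1] → 9; @9: team [1B, align 1] → 10; +2 pad (align 4); @12: vx [4B, align 4] → 16; size 16, align 8
@0: seq [4B, align 4] → 4
@4: magic [2B, align 2] → 6
@6: checksum [1B, align 1] → 7
@7: ttl [1B, align 1] → 8
@8: proto [1B, align 1] → 9
+7 pad (align 8)
@16: flags [16B, align 8] → 32
@32: version [1B, align 1] → 33
+1 pad (align 2)
@34: ack [2B, align 2] → 36
+4 tail pad (align 8)
size 40, align 8
array of 19: 19 × 40 = 760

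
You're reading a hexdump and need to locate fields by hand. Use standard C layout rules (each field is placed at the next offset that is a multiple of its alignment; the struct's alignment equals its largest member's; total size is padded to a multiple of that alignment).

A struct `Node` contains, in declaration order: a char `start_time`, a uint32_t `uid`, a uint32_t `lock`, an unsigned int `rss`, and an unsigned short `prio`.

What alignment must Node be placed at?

4

member alignments: start_time=1, uid=4, lock=4, rss=4, prio=2
max = 4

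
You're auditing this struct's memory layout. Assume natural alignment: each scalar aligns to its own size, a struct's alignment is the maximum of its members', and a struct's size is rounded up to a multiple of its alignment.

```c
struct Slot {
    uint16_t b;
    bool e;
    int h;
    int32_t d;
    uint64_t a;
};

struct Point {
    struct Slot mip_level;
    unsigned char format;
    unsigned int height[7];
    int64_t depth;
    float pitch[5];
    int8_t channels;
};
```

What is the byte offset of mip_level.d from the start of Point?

Slot: 0..2  b  (2B, 2-aligned); 2..3  e  (1B, 1-aligned); 3..4  -- padding (1B); 4..8  h  (4B, 4-aligned); 8..12  d  (4B, 4-aligned); 12..16  -- padding (4B); 16..24  a  (8B, 8-aligned); sizeof = 24, alignof = 8
0..24  mip_level  (24B, 8-aligned)
within Slot: d at 8
0 + 8 = 8

8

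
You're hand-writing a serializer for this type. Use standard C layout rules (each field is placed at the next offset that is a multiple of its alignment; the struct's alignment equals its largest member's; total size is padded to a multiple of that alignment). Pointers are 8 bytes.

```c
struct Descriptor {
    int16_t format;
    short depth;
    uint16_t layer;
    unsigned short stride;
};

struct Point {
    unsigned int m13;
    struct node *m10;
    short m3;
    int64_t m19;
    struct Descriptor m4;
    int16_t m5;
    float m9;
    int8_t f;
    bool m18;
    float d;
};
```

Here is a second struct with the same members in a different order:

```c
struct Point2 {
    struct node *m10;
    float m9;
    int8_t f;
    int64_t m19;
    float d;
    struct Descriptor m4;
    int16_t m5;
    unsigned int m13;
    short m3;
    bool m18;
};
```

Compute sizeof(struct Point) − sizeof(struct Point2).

Descriptor: 0..2  format  (2B, 2-aligned); 2..4  depth  (2B, 2-aligned); 4..6  layer  (2B, 2-aligned); 6..8  stride  (2B, 2-aligned); sizeof = 8, alignof = 2
0..4  m13  (4B, 4-aligned)
4..8  -- padding (4B)
8..16  m10  (8B, 8-aligned)
16..18  m3  (2B, 2-aligned)
18..24  -- padding (6B)
24..32  m19  (8B, 8-aligned)
32..40  m4  (8B, 2-aligned)
40..42  m5  (2B, 2-aligned)
42..44  -- padding (2B)
44..48  m9  (4B, 4-aligned)
48..49  f  (1B, 1-aligned)
49..50  m18  (1B, 1-aligned)
50..52  -- padding (2B)
52..56  d  (4B, 4-aligned)
sizeof = 56, alignof = 8
— Point2 —
0..8  m10  (8B, 8-aligned)
8..12  m9  (4B, 4-aligned)
12..13  f  (1B, 1-aligned)
13..16  -- padding (3B)
16..24  m19  (8B, 8-aligned)
24..28  d  (4B, 4-aligned)
28..36  m4  (8B, 2-aligned)
36..38  m5  (2B, 2-aligned)
38..40  -- padding (2B)
40..44  m13  (4B, 4-aligned)
44..46  m3  (2B, 2-aligned)
46..47  m18  (1B, 1-aligned)
47..48  -- tail padding (1B)
sizeof = 48, alignof = 8
56 − 48 = 8

8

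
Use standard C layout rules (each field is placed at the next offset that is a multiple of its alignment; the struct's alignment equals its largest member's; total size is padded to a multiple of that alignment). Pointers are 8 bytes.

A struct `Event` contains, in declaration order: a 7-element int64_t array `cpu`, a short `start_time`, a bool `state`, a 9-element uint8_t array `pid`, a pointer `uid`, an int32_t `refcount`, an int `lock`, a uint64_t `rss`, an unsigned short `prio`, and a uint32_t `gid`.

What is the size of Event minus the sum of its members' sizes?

6

0..56  cpu  (56B, 8-aligned)
56..58  start_time  (2B, 2-aligned)
58..59  state  (1B, 1-aligned)
59..68  pid  (9B, 1-aligned)
68..72  -- padding (4B)
72..80  uid  (8B, 8-aligned)
80..84  refcount  (4B, 4-aligned)
84..88  lock  (4B, 4-aligned)
88..96  rss  (8B, 8-aligned)
96..98  prio  (2B, 2-aligned)
98..100  -- padding (2B)
100..104  gid  (4B, 4-aligned)
sizeof = 104, alignof = 8
data bytes 98, size 104 → padding 6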